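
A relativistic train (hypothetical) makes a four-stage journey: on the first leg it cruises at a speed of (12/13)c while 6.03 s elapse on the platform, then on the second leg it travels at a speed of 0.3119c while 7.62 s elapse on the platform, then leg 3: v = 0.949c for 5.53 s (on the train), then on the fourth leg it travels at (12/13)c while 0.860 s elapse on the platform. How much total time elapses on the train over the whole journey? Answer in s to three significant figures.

Leg 1: γ = 1/√(1 − (12/13)²) = 13/5 = 2.600; τ_1 = 6.03/2.600 = 2.319 s.
Leg 2: γ = 1/√(1 − 0.3119²) = 1/√0.9027 = 1.053; τ_2 = 7.62/1.053 = 7.240 s.
Leg 3: 5.53 s is already measured on the train.
Leg 4: γ = 1/√(1 − (12/13)²) = 13/5 = 2.600; τ_4 = 0.860/2.600 = 0.3308 s.
Total: 2.319 + 7.240 + 5.530 + 0.3308 s.

τ = 15.4 s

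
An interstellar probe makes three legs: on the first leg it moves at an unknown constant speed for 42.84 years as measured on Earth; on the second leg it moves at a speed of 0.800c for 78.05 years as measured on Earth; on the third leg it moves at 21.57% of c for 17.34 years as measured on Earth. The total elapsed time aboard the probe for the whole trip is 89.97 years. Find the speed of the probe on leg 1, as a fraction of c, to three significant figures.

Leg 1: speed unknown; τ_1 = 42.84/γ_1.
Leg 2: γ = 1/√(1 − 0.800²) = 1/√0.3600 = 1.667; τ_2 = 78.05/1.667 = 46.83 years.
Leg 3: β = 0.2157; γ = 1/√(1 − 0.2157²) = 1/√0.9535 = 1.024; τ_3 = 17.34/1.024 = 16.93 years.
Total proper time: τ_1 + 46.83 + 16.93 = 89.97, so τ_1 = 89.97 − 63.76 = 26.21 years.
γ_1 = 42.84/26.21 = 1.635; β = √(1 − 1/γ²) = √0.6257.

β = 0.791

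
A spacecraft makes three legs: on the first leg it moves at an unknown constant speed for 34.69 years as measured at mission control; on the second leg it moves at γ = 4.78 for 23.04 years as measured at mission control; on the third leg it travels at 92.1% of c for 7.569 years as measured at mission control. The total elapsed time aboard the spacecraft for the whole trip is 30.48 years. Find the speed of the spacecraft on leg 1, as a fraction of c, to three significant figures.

Leg 1: speed unknown; τ_1 = 34.69/γ_1.
Leg 2: γ = 4.78; τ_2 = 23.04/4.780 = 4.820 years.
Leg 3: β = 0.921; γ = 1/√(1 − 0.921²) = 1/√0.1518 = 2.567; τ_3 = 7.569/2.567 = 2.949 years.
Total proper time: τ_1 + 4.820 + 2.949 = 30.48, so τ_1 = 30.48 − 7.769 = 22.71 years.
γ_1 = 34.69/22.71 = 1.527; β = √(1 − 1/γ²) = √0.5714.

β = 0.756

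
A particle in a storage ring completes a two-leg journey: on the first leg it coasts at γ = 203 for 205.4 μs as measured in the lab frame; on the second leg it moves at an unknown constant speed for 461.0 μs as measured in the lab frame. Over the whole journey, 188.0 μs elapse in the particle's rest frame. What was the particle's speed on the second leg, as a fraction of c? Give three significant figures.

Leg 1: γ = 203; τ_1 = 205.4/203.0 = 1.012 μs.
Leg 2: speed unknown; τ_2 = 461.0/γ_2.
Total proper time: 1.012 + τ_2 = 188.0, so τ_2 = 188.0 − 1.012 = 187.0 μs.
γ_2 = 461.0/187.0 = 2.465; β = √(1 − 1/γ²) = √0.8355.

β = 0.914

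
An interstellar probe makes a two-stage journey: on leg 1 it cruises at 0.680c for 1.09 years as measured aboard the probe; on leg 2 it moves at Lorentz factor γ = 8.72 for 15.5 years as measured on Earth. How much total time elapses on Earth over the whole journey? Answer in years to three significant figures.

Leg 1: γ = 1/√(1 − 0.680²) = 1/√0.5376 = 1.364; Δt_1 = 1.364 × 1.09 = 1.487 years.
Leg 2: 15.5 years is already measured on Earth.
Total: 1.487 + 15.50 years.

Δt = 17.0 years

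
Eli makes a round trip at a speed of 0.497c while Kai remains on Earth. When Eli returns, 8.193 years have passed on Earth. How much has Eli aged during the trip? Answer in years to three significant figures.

γ = 1/√(1 − 0.497²) = 1/√0.7530 = 1.152
Eli's clock measures proper time along the trip: τ = Δt/γ = 8.193/1.152 years.

τ = 7.11 years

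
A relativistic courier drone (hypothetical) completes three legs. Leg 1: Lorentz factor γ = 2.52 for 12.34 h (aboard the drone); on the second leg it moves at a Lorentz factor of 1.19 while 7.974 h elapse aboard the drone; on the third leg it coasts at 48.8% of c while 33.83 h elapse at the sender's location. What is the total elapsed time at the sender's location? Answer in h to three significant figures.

Δt = 74.4 h

Leg 1: γ = 2.52; Δt_1 = 2.520 × 12.34 = 31.10 h.
Leg 2: γ = 1.19; Δt_2 = 1.190 × 7.974 = 9.489 h.
Leg 3: 33.83 h is already measured at the sender's location.
Total: 31.10 + 9.489 + 33.83 h.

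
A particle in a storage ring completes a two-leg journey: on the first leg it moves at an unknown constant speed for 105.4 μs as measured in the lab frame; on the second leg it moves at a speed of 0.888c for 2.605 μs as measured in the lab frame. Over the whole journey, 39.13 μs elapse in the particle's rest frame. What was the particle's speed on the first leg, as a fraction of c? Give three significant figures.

Leg 1: speed unknown; τ_1 = 105.4/γ_1.
Leg 2: γ = 1/√(1 − 0.888²) = 1/√0.2115 = 2.175; τ_2 = 2.605/2.175 = 1.198 μs.
Total proper time: τ_1 + 1.198 = 39.13, so τ_1 = 39.13 − 1.198 = 37.93 μs.
γ_1 = 105.4/37.93 = 2.779; β = √(1 − 1/γ²) = √0.8705.

β = 0.933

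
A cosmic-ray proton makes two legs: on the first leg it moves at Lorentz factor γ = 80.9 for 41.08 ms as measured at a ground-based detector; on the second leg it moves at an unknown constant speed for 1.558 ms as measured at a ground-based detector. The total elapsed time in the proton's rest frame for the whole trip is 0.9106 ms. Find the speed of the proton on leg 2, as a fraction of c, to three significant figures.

β = 0.966

Leg 1: γ = 80.9; τ_1 = 41.08/80.90 = 0.5078 ms.
Leg 2: speed unknown; τ_2 = 1.558/γ_2.
Total proper time: 0.5078 + τ_2 = 0.9106, so τ_2 = 0.9106 − 0.5078 = 0.4028 ms.
γ_2 = 1.558/0.4028 = 3.868; β = √(1 − 1/γ²) = √0.9332.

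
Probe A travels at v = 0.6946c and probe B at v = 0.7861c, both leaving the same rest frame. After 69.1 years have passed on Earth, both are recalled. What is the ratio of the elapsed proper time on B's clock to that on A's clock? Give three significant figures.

τ_B/τ_A = 0.859

A: γ = 1/√(1 − 0.6946²) = 1/√0.5175 = 1.390. B: γ = 1/√(1 − 0.7861²) = 1/√0.3820 = 1.618.
τ_A/τ_B = γ_B/γ_A = 1.618/1.390 = 1.164, so τ_B/τ_A = 0.8592.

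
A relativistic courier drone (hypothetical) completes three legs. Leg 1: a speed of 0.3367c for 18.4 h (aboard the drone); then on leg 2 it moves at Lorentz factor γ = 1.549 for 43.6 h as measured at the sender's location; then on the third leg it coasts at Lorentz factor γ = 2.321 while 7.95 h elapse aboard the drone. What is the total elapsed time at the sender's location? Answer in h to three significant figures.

Leg 1: γ = 1/√(1 − 0.3367²) = 1/√0.8866 = 1.062; Δt_1 = 1.062 × 18.4 = 19.54 h.
Leg 2: 43.6 h is already measured at the sender's location.
Leg 3: γ = 2.321; Δt_3 = 2.321 × 7.95 = 18.45 h.
Total: 19.54 + 43.60 + 18.45 h.

Δt = 81.6 h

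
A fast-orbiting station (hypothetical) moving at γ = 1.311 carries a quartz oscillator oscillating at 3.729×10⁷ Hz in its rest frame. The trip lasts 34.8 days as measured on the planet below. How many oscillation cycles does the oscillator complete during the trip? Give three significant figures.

N = 8.55×10¹³

γ = 1.311
The oscillator's own cycle count is N = f × τ where τ is the proper time aboard the station. τ = Δt/γ = 34.8/1.311 = 26.54 days = 2.293×10⁶ s.
N = 3.729×10⁷ × 2.293×10⁶ = 8.552×10¹³.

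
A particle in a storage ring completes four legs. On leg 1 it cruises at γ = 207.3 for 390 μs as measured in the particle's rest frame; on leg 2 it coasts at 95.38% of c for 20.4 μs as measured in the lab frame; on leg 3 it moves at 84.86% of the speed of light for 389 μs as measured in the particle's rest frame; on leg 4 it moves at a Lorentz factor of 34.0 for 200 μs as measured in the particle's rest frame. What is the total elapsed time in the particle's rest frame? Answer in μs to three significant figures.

τ = 985 μs

Leg 1: 390 μs is already measured in the particle's rest frame.
Leg 2: β = 0.9538; γ = 1/√(1 − 0.9538²) = 1/√0.09027 = 3.328; τ_2 = 20.4/3.328 = 6.129 μs.
Leg 3: 389 μs is already measured in the particle's rest frame.
Leg 4: 200 μs is already measured in the particle's rest frame.
Total: 390.0 + 6.129 + 389.0 + 200.0 μs.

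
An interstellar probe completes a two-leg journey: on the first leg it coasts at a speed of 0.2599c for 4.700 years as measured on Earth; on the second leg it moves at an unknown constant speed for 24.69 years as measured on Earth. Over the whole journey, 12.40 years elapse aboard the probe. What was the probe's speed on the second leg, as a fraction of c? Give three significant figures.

Leg 1: γ = 1/√(1 − 0.2599²) = 1/√0.9325 = 1.036; τ_1 = 4.700/1.036 = 4.538 years.
Leg 2: speed unknown; τ_2 = 24.69/γ_2.
Total proper time: 4.538 + τ_2 = 12.40, so τ_2 = 12.40 − 4.538 = 7.862 years.
γ_2 = 24.69/7.862 = 3.141; β = √(1 − 1/γ²) = √0.8986.

β = 0.948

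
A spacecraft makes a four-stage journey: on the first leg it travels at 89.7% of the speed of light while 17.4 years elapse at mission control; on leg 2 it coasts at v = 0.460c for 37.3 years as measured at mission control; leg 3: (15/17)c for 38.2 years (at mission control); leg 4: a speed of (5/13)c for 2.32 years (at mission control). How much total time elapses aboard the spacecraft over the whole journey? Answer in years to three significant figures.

τ = 60.9 years

Leg 1: β = 0.897; γ = 1/√(1 − 0.897²) = 1/√0.1954 = 2.262; τ_1 = 17.4/2.262 = 7.691 years.
Leg 2: γ = 1/√(1 − 0.460²) = 1/√0.7884 = 1.126; τ_2 = 37.3/1.126 = 33.12 years.
Leg 3: γ = 1/√(1 − (15/17)²) = 17/8 = 2.125; τ_3 = 38.2/2.125 = 17.98 years.
Leg 4: γ = 1/√(1 − (5/13)²) = 13/12 ≈ 1.083; τ_4 = 2.32/1.083 = 2.142 years.
Total: 7.691 + 33.12 + 17.98 + 2.142 years.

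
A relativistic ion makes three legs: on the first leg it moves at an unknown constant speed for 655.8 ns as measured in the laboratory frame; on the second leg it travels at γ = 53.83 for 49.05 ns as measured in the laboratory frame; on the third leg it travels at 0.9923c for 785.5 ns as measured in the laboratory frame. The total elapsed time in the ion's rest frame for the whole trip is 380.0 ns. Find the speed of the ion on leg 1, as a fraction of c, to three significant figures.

Leg 1: speed unknown; τ_1 = 655.8/γ_1.
Leg 2: γ = 53.83; τ_2 = 49.05/53.83 = 0.9112 ns.
Leg 3: γ = 1/√(1 − 0.9923²) = 1/√0.01534 = 8.074; τ_3 = 785.5/8.074 = 97.29 ns.
Total proper time: τ_1 + 0.9112 + 97.29 = 380.0, so τ_1 = 380.0 − 98.20 = 281.8 ns.
γ_1 = 655.8/281.8 = 2.327; β = √(1 − 1/γ²) = √0.8154.

β = 0.903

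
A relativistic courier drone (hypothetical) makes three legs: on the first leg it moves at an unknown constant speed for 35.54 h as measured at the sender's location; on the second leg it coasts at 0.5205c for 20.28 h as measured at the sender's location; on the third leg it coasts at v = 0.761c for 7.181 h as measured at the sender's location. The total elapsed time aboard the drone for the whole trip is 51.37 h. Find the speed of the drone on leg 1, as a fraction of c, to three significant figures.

β = 0.562

Leg 1: speed unknown; τ_1 = 35.54/γ_1.
Leg 2: γ = 1/√(1 − 0.5205²) = 1/√0.7291 = 1.171; τ_2 = 20.28/1.171 = 17.32 h.
Leg 3: γ = 1/√(1 − 0.761²) = 1/√0.4209 = 1.541; τ_3 = 7.181/1.541 = 4.659 h.
Total proper time: τ_1 + 17.32 + 4.659 = 51.37, so τ_1 = 51.37 − 21.98 = 29.39 h.
γ_1 = 35.54/29.39 = 1.209; β = √(1 − 1/γ²) = √0.3159.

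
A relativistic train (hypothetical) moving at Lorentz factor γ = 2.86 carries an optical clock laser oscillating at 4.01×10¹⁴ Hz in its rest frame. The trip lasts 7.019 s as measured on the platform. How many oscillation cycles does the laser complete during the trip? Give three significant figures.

γ = 2.86
The oscillator's own cycle count is N = f × τ where τ is the proper time on the train. τ = Δt/γ = 7.019/2.860 = 2.454 s = 2.454×10⁰ s.
N = 4.01×10¹⁴ × 2.454×10⁰ = 9.841×10¹⁴.

N = 9.84×10¹⁴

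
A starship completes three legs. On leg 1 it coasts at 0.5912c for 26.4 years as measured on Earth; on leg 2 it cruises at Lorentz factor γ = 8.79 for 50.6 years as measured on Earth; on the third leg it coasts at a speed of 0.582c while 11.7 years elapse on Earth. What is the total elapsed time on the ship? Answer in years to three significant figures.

Leg 1: γ = 1/√(1 − 0.5912²) = 1/√0.6505 = 1.240; τ_1 = 26.4/1.240 = 21.29 years.
Leg 2: γ = 8.79; τ_2 = 50.6/8.790 = 5.757 years.
Leg 3: γ = 1/√(1 − 0.582²) = 1/√0.6613 = 1.230; τ_3 = 11.7/1.230 = 9.514 years.
Total: 21.29 + 5.757 + 9.514 years.

τ = 36.6 years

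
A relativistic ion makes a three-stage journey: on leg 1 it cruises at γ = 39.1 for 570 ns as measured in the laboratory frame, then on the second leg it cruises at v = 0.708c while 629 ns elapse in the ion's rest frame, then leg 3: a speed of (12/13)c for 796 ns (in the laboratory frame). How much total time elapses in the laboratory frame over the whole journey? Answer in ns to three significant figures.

Leg 1: 570 ns is already measured in the laboratory frame.
Leg 2: γ = 1/√(1 − 0.708²) = 1/√0.4987 = 1.416; Δt_2 = 1.416 × 629 = 890.7 ns.
Leg 3: 796 ns is already measured in the laboratory frame.
Total: 570.0 + 890.7 + 796.0 ns.

Δt = 2260 ns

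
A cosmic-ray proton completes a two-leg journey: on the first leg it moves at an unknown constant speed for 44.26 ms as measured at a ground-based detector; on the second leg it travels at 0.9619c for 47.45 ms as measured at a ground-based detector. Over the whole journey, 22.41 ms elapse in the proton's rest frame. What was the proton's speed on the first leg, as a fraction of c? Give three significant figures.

β = 0.977

Leg 1: speed unknown; τ_1 = 44.26/γ_1.
Leg 2: γ = 1/√(1 − 0.9619²) = 1/√0.07475 = 3.658; τ_2 = 47.45/3.658 = 12.97 ms.
Total proper time: τ_1 + 12.97 = 22.41, so τ_1 = 22.41 − 12.97 = 9.437 ms.
γ_1 = 44.26/9.437 = 4.690; β = √(1 − 1/γ²) = √0.9545.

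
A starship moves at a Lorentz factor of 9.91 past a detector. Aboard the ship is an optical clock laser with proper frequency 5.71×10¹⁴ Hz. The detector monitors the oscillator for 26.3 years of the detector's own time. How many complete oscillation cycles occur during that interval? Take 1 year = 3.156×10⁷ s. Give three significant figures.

N = 4.78×10²²

γ = 9.91
During 26.3 years of lab time, the oscillator's proper time advances by τ = Δt/γ = 26.3/9.910 = 2.654 years = 8.376×10⁷ s.
N = f × τ = 5.71×10¹⁴ × 8.376×10⁷ = 4.783×10²².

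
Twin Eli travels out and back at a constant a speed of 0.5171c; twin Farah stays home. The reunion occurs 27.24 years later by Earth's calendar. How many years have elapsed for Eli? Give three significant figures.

γ = 1/√(1 − 0.5171²) = 1/√0.7326 = 1.168
Eli's clock measures proper time along the trip: τ = Δt/γ = 27.24/1.168 years.

τ = 23.3 years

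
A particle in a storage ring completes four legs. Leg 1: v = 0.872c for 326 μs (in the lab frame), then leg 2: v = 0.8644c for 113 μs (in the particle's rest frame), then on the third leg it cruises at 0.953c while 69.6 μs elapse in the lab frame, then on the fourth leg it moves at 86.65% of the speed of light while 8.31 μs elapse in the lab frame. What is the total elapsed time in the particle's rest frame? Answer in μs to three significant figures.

τ = 298 μs

Leg 1: γ = 1/√(1 − 0.872²) = 1/√0.2396 = 2.043; τ_1 = 326/2.043 = 159.6 μs.
Leg 2: 113 μs is already measured in the particle's rest frame.
Leg 3: γ = 1/√(1 − 0.953²) = 1/√0.09179 = 3.301; τ_3 = 69.6/3.301 = 21.09 μs.
Leg 4: β = 0.8665; γ = 1/√(1 − 0.8665²) = 1/√0.2492 = 2.003; τ_4 = 8.31/2.003 = 4.148 μs.
Total: 159.6 + 113.0 + 21.09 + 4.148 μs.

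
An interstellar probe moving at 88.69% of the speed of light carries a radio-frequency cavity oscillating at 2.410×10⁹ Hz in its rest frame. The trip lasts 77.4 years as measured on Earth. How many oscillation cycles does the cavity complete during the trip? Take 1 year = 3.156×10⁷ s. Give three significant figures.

β = 0.8869; γ = 1/√(1 − 0.8869²) = 1/√0.2134 = 2.165
The oscillator's own cycle count is N = f × τ where τ is the proper time aboard the probe. τ = Δt/γ = 77.4/2.165 = 35.76 years = 1.128×10⁹ s.
N = 2.410×10⁹ × 1.128×10⁹ = 2.720×10¹⁸.

N = 2.72×10¹⁸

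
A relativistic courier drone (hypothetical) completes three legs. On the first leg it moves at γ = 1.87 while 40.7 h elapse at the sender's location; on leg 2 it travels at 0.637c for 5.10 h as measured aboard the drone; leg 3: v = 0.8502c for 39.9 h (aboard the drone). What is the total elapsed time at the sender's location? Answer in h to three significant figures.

Δt = 123 h

Leg 1: 40.7 h is already measured at the sender's location.
Leg 2: γ = 1/√(1 − 0.637²) = 1/√0.5942 = 1.297; Δt_2 = 1.297 × 5.10 = 6.616 h.
Leg 3: γ = 1/√(1 − 0.8502²) = 1/√0.2772 = 1.899; Δt_3 = 1.899 × 39.9 = 75.79 h.
Total: 40.70 + 6.616 + 75.79 h.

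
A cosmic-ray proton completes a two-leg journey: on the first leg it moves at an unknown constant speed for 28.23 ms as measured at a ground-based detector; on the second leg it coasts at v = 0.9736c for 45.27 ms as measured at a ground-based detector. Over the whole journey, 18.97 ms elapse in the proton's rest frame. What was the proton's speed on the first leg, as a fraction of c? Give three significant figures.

Leg 1: speed unknown; τ_1 = 28.23/γ_1.
Leg 2: γ = 1/√(1 − 0.9736²) = 1/√0.05210 = 4.381; τ_2 = 45.27/4.381 = 10.33 ms.
Total proper time: τ_1 + 10.33 = 18.97, so τ_1 = 18.97 − 10.33 = 8.637 ms.
γ_1 = 28.23/8.637 = 3.269; β = √(1 − 1/γ²) = √0.9064.

β = 0.952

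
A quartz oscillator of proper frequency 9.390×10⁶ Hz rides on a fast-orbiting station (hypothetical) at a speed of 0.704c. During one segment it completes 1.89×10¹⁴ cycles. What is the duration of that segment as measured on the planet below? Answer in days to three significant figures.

Δt = 328 days

γ = 1/√(1 − 0.704²) = 1/√0.5044 = 1.408
Proper time for N cycles: τ = N/f = 1.89×10¹⁴/(9.390×10⁶) = 2.013×10⁷ s = 233.0 days.
Lab-frame duration Δt = γτ = 1.408 × 233.0 = 328.0 days.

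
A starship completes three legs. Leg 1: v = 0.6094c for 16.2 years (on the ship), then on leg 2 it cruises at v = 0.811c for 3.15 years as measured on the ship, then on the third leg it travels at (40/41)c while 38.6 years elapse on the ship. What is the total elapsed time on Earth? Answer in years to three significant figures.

Δt = 202 years

Leg 1: γ = 1/√(1 − 0.6094²) = 1/√0.6286 = 1.261; Δt_1 = 1.261 × 16.2 = 20.43 years.
Leg 2: γ = 1/√(1 − 0.811²) = 1/√0.3423 = 1.709; Δt_2 = 1.709 × 3.15 = 5.384 years.
Leg 3: γ = 1/√(1 − (40/41)²) = 41/9 ≈ 4.556; Δt_3 = 4.556 × 38.6 = 175.8 years.
Total: 20.43 + 5.384 + 175.8 years.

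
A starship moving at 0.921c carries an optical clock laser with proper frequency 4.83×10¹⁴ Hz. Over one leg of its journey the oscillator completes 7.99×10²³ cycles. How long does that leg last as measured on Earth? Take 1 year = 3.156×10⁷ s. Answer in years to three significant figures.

γ = 1/√(1 − 0.921²) = 1/√0.1518 = 2.567
Proper time for N cycles: τ = N/f = 7.99×10²³/(4.83×10¹⁴) = 1.654×10⁹ s = 52.42 years.
Lab-frame duration Δt = γτ = 2.567 × 52.42 = 134.6 years.

Δt = 135 years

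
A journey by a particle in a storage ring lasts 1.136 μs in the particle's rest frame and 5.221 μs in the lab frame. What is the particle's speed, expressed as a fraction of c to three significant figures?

v = 0.976c

The proper time is measured in the particle's rest frame (both events occur at the particle's location); Δt is measured in the lab frame. γ = Δt/τ = 5.221/1.136 = 4.596.
β = √(1 − 1/γ²) = √(1 − 0.04734) = √0.9527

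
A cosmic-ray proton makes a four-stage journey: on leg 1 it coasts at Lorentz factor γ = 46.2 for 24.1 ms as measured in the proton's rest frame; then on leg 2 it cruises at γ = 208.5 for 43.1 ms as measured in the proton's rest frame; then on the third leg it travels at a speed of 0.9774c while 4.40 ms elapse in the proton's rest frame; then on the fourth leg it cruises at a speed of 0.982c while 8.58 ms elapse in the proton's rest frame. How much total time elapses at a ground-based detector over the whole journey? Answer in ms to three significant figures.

Δt = 1.02×10⁴ ms

Leg 1: γ = 46.2; Δt_1 = 46.20 × 24.1 = 1113 ms.
Leg 2: γ = 208.5; Δt_2 = 208.5 × 43.1 = 8986 ms.
Leg 3: γ = 1/√(1 − 0.9774²) = 1/√0.04469 = 4.730; Δt_3 = 4.730 × 4.40 = 20.81 ms.
Leg 4: γ = 1/√(1 − 0.982²) = 1/√0.03568 = 5.294; Δt_4 = 5.294 × 8.58 = 45.43 ms.
Total: 1113 + 8986 + 20.81 + 45.43 ms.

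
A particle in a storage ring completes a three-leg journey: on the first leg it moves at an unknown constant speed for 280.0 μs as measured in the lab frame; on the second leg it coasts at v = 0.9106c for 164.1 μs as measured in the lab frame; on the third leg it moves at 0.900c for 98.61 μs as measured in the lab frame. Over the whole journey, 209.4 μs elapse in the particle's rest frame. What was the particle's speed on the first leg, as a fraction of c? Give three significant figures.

Leg 1: speed unknown; τ_1 = 280.0/γ_1.
Leg 2: γ = 1/√(1 − 0.9106²) = 1/√0.1708 = 2.420; τ_2 = 164.1/2.420 = 67.82 μs.
Leg 3: γ = 1/√(1 − 0.900²) = 1/√0.1900 = 2.294; τ_3 = 98.61/2.294 = 42.98 μs.
Total proper time: τ_1 + 67.82 + 42.98 = 209.4, so τ_1 = 209.4 − 110.8 = 98.60 μs.
γ_1 = 280.0/98.60 = 2.840; β = √(1 − 1/γ²) = √0.8760.

β = 0.936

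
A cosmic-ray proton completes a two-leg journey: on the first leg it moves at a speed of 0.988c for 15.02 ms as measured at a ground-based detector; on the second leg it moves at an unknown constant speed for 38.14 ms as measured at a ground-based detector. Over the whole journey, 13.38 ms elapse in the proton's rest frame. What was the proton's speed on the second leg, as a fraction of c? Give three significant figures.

β = 0.957

Leg 1: γ = 1/√(1 − 0.988²) = 1/√0.02386 = 6.474; τ_1 = 15.02/6.474 = 2.320 ms.
Leg 2: speed unknown; τ_2 = 38.14/γ_2.
Total proper time: 2.320 + τ_2 = 13.38, so τ_2 = 13.38 − 2.320 = 11.06 ms.
γ_2 = 38.14/11.06 = 3.448; β = √(1 − 1/γ²) = √0.9159.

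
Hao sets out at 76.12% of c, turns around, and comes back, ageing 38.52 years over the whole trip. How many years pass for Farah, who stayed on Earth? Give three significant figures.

Δt = 59.4 years

β = 0.7612; γ = 1/√(1 − 0.7612²) = 1/√0.4206 = 1.542
Earth-frame duration is the dilated interval: Δt = γτ = 1.542 × 38.52 years.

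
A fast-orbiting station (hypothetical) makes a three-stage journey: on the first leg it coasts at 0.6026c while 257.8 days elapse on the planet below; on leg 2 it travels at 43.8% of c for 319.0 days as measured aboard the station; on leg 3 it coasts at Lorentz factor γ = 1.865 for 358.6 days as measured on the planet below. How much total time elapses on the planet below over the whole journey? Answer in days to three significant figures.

Leg 1: 257.8 days is already measured on the planet below.
Leg 2: β = 0.438; γ = 1/√(1 − 0.438²) = 1/√0.8082 = 1.112; Δt_2 = 1.112 × 319.0 = 354.8 days.
Leg 3: 358.6 days is already measured on the planet below.
Total: 257.8 + 354.8 + 358.6 days.

Δt = 971 days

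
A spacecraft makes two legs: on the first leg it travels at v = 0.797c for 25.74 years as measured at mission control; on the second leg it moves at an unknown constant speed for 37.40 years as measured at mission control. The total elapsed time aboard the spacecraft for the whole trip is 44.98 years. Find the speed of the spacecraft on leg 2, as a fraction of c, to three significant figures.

β = 0.617

Leg 1: γ = 1/√(1 − 0.797²) = 1/√0.3648 = 1.656; τ_1 = 25.74/1.656 = 15.55 years.
Leg 2: speed unknown; τ_2 = 37.40/γ_2.
Total proper time: 15.55 + τ_2 = 44.98, so τ_2 = 44.98 − 15.55 = 29.43 years.
γ_2 = 37.40/29.43 = 1.271; β = √(1 − 1/γ²) = √0.3806.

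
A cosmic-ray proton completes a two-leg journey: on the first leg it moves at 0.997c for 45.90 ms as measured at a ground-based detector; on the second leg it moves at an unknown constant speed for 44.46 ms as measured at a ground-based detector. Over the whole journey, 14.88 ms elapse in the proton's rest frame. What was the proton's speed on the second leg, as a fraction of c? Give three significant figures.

β = 0.967

Leg 1: γ = 1/√(1 − 0.997²) = 1/√0.005991 = 12.92; τ_1 = 45.90/12.92 = 3.553 ms.
Leg 2: speed unknown; τ_2 = 44.46/γ_2.
Total proper time: 3.553 + τ_2 = 14.88, so τ_2 = 14.88 − 3.553 = 11.33 ms.
γ_2 = 44.46/11.33 = 3.925; β = √(1 − 1/γ²) = √0.9351.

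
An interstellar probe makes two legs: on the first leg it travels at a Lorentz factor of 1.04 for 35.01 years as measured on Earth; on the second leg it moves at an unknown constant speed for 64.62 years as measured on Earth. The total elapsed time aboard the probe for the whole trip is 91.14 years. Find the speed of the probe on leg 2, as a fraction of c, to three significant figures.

Leg 1: γ = 1.04; τ_1 = 35.01/1.040 = 33.66 years.
Leg 2: speed unknown; τ_2 = 64.62/γ_2.
Total proper time: 33.66 + τ_2 = 91.14, so τ_2 = 91.14 − 33.66 = 57.48 years.
γ_2 = 64.62/57.48 = 1.124; β = √(1 − 1/γ²) = √0.2089.

β = 0.457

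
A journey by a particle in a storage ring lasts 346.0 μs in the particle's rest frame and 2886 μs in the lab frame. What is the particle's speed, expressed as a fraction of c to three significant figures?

β = 0.993

The proper time is measured in the particle's rest frame (both events occur at the particle's location); Δt is measured in the lab frame. γ = Δt/τ = 2886/346.0 = 8.341.
β = √(1 − 1/γ²) = √(1 − 0.01437) = √0.9856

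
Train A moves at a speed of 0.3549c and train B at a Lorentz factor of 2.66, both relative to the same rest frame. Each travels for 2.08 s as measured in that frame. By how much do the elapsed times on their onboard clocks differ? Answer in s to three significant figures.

A: γ = 1/√(1 − 0.3549²) = 1/√0.8740 = 1.070; τ_A = 2.08/1.070 = 1.945 s.
B: γ = 2.66; τ_B = 2.08/2.660 = 0.7820 s.

|τ_A − τ_B| = 1.16 s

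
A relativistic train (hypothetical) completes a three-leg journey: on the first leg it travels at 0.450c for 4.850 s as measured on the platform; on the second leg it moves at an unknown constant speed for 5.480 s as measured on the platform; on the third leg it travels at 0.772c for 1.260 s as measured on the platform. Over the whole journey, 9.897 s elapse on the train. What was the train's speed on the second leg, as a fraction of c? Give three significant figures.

β = 0.494

Leg 1: γ = 1/√(1 − 0.450²) = 1/√0.7975 = 1.120; τ_1 = 4.850/1.120 = 4.331 s.
Leg 2: speed unknown; τ_2 = 5.480/γ_2.
Leg 3: γ = 1/√(1 − 0.772²) = 1/√0.4040 = 1.573; τ_3 = 1.260/1.573 = 0.8009 s.
Total proper time: 4.331 + τ_2 + 0.8009 = 9.897, so τ_2 = 9.897 − 5.132 = 4.765 s.
γ_2 = 5.480/4.765 = 1.150; β = √(1 − 1/γ²) = √0.2439.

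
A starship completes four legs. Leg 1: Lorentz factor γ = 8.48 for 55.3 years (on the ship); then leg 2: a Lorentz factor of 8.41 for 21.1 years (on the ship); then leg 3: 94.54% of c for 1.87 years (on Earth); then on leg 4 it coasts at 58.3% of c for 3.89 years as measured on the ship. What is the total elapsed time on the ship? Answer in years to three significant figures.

τ = 80.9 years

Leg 1: 55.3 years is already measured on the ship.
Leg 2: 21.1 years is already measured on the ship.
Leg 3: β = 0.9454; γ = 1/√(1 − 0.9454²) = 1/√0.1062 = 3.068; τ_3 = 1.87/3.068 = 0.6095 years.
Leg 4: 3.89 years is already measured on the ship.
Total: 55.30 + 21.10 + 0.6095 + 3.890 years.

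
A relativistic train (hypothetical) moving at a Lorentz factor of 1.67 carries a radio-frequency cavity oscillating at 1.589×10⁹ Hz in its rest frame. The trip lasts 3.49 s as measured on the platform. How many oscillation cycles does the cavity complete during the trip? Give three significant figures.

N = 3.32×10⁹

γ = 1.67
The oscillator's own cycle count is N = f × τ where τ is the proper time on the train. τ = Δt/γ = 3.49/1.670 = 2.090 s = 2.090×10⁰ s.
N = 1.589×10⁹ × 2.090×10⁰ = 3.321×10⁹.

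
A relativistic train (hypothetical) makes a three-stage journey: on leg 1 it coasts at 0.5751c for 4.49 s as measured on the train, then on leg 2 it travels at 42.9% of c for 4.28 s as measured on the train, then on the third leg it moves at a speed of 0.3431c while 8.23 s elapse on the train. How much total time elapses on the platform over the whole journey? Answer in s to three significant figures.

Δt = 19.0 s

Leg 1: γ = 1/√(1 − 0.5751²) = 1/√0.6693 = 1.222; Δt_1 = 1.222 × 4.49 = 5.488 s.
Leg 2: β = 0.429; γ = 1/√(1 − 0.429²) = 1/√0.8160 = 1.107; Δt_2 = 1.107 × 4.28 = 4.738 s.
Leg 3: γ = 1/√(1 − 0.3431²) = 1/√0.8823 = 1.065; Δt_3 = 1.065 × 8.23 = 8.762 s.
Total: 5.488 + 4.738 + 8.762 s.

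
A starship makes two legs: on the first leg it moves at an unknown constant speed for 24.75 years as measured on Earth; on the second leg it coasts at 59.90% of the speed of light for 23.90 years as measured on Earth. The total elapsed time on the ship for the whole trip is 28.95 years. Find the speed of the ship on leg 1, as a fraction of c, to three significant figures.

β = 0.918

Leg 1: speed unknown; τ_1 = 24.75/γ_1.
Leg 2: β = 0.5990; γ = 1/√(1 − 0.5990²) = 1/√0.6412 = 1.249; τ_2 = 23.90/1.249 = 19.14 years.
Total proper time: τ_1 + 19.14 = 28.95, so τ_1 = 28.95 − 19.14 = 9.812 years.
γ_1 = 24.75/9.812 = 2.522; β = √(1 − 1/γ²) = √0.8428.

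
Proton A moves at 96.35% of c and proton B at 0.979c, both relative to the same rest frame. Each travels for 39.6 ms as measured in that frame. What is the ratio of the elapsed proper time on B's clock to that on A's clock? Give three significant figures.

τ_B/τ_A = 0.762

A: β = 0.9635; γ = 1/√(1 − 0.9635²) = 1/√0.07167 = 3.735. B: γ = 1/√(1 − 0.979²) = 1/√0.04156 = 4.905.
τ_A/τ_B = γ_B/γ_A = 4.905/3.735 = 1.313, so τ_B/τ_A = 0.7615.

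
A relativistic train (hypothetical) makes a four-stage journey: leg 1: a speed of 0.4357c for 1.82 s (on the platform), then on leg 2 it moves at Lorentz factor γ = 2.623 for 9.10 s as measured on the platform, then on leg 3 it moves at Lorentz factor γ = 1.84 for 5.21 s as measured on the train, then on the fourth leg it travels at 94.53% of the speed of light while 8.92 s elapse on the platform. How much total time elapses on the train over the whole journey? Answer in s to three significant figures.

τ = 13.2 s

Leg 1: γ = 1/√(1 − 0.4357²) = 1/√0.8102 = 1.111; τ_1 = 1.82/1.111 = 1.638 s.
Leg 2: γ = 2.623; τ_2 = 9.10/2.623 = 3.469 s.
Leg 3: 5.21 s is already measured on the train.
Leg 4: β = 0.9453; γ = 1/√(1 − 0.9453²) = 1/√0.1064 = 3.066; τ_4 = 8.92/3.066 = 2.910 s.
Total: 1.638 + 3.469 + 5.210 + 2.910 s.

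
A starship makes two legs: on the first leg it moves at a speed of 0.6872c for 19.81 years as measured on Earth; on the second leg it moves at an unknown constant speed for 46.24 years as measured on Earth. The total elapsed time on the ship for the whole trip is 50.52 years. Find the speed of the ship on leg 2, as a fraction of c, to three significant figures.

β = 0.624

Leg 1: γ = 1/√(1 − 0.6872²) = 1/√0.5278 = 1.377; τ_1 = 19.81/1.377 = 14.39 years.
Leg 2: speed unknown; τ_2 = 46.24/γ_2.
Total proper time: 14.39 + τ_2 = 50.52, so τ_2 = 50.52 − 14.39 = 36.13 years.
γ_2 = 46.24/36.13 = 1.280; β = √(1 − 1/γ²) = √0.3895.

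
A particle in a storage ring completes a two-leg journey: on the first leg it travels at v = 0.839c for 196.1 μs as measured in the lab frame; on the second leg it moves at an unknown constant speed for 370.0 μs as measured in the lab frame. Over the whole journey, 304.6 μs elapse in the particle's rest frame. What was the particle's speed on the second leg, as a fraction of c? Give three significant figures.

β = 0.845

Leg 1: γ = 1/√(1 − 0.839²) = 1/√0.2961 = 1.838; τ_1 = 196.1/1.838 = 106.7 μs.
Leg 2: speed unknown; τ_2 = 370.0/γ_2.
Total proper time: 106.7 + τ_2 = 304.6, so τ_2 = 304.6 − 106.7 = 197.9 μs.
γ_2 = 370.0/197.9 = 1.870; β = √(1 − 1/γ²) = √0.7139.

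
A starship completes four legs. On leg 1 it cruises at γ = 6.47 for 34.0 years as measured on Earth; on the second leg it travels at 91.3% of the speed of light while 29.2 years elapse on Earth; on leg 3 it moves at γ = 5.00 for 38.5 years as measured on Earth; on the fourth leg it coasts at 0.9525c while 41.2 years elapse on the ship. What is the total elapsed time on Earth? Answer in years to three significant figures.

Δt = 237 years

Leg 1: 34.0 years is already measured on Earth.
Leg 2: 29.2 years is already measured on Earth.
Leg 3: 38.5 years is already measured on Earth.
Leg 4: γ = 1/√(1 − 0.9525²) = 1/√0.09274 = 3.284; Δt_4 = 3.284 × 41.2 = 135.3 years.
Total: 34.00 + 29.20 + 38.50 + 135.3 years.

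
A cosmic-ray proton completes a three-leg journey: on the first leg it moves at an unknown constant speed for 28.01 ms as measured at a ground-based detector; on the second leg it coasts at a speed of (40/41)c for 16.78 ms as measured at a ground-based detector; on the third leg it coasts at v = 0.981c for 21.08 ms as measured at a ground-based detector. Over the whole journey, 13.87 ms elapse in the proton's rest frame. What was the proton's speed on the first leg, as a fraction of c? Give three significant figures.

β = 0.976

Leg 1: speed unknown; τ_1 = 28.01/γ_1.
Leg 2: γ = 1/√(1 − (40/41)²) = 41/9 ≈ 4.556; τ_2 = 16.78/4.556 = 3.683 ms.
Leg 3: γ = 1/√(1 − 0.981²) = 1/√0.03764 = 5.154; τ_3 = 21.08/5.154 = 4.090 ms.
Total proper time: τ_1 + 3.683 + 4.090 = 13.87, so τ_1 = 13.87 − 7.773 = 6.097 ms.
γ_1 = 28.01/6.097 = 4.594; β = √(1 − 1/γ²) = √0.9526.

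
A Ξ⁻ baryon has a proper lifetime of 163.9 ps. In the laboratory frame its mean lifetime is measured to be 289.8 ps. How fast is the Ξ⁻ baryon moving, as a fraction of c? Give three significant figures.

γ = Δt/τ₀ = 289.8/163.9 = 1.768
β = √(1 − 1/γ²) = √(1 − 0.3199) = √0.6801

v = 0.825c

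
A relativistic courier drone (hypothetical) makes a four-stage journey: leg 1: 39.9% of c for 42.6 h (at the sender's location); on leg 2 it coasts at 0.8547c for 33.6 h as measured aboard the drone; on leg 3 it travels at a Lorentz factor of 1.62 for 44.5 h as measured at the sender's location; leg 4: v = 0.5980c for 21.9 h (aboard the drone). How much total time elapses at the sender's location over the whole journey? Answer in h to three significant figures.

Δt = 179 h

Leg 1: 42.6 h is already measured at the sender's location.
Leg 2: γ = 1/√(1 − 0.8547²) = 1/√0.2695 = 1.926; Δt_2 = 1.926 × 33.6 = 64.72 h.
Leg 3: 44.5 h is already measured at the sender's location.
Leg 4: γ = 1/√(1 − 0.5980²) = 1/√0.6424 = 1.248; Δt_4 = 1.248 × 21.9 = 27.32 h.
Total: 42.60 + 64.72 + 44.50 + 27.32 h.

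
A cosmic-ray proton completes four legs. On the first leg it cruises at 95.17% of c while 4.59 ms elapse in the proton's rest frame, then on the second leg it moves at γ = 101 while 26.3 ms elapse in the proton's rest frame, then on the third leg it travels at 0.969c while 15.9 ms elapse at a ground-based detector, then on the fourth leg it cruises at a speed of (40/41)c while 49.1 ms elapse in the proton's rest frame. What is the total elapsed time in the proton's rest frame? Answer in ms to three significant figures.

Leg 1: 4.59 ms is already measured in the proton's rest frame.
Leg 2: 26.3 ms is already measured in the proton's rest frame.
Leg 3: γ = 1/√(1 − 0.969²) = 1/√0.06104 = 4.048; τ_3 = 15.9/4.048 = 3.928 ms.
Leg 4: 49.1 ms is already measured in the proton's rest frame.
Total: 4.590 + 26.30 + 3.928 + 49.10 ms.

τ = 83.9 ms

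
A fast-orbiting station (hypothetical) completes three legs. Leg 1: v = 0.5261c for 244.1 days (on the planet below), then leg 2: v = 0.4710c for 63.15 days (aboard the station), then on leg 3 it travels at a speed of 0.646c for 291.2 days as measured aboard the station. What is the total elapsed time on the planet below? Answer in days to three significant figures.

Δt = 697 days

Leg 1: 244.1 days is already measured on the planet below.
Leg 2: γ = 1/√(1 − 0.4710²) = 1/√0.7782 = 1.134; Δt_2 = 1.134 × 63.15 = 71.59 days.
Leg 3: γ = 1/√(1 − 0.646²) = 1/√0.5827 = 1.310; Δt_3 = 1.310 × 291.2 = 381.5 days.
Total: 244.1 + 71.59 + 381.5 days.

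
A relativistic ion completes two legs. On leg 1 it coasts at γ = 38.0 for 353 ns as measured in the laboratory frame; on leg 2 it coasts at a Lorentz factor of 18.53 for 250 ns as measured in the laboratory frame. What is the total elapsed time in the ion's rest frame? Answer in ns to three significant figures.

τ = 22.8 ns

Leg 1: γ = 38.0; τ_1 = 353/38.00 = 9.289 ns.
Leg 2: γ = 18.53; τ_2 = 250/18.53 = 13.49 ns.
Total: 9.289 + 13.49 ns.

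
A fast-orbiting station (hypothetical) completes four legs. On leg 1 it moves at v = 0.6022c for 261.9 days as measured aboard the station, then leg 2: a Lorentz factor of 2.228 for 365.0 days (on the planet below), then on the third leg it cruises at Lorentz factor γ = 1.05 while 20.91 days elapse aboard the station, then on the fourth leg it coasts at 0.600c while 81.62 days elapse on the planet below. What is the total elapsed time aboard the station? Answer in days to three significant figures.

τ = 512 days

Leg 1: 261.9 days is already measured aboard the station.
Leg 2: γ = 2.228; τ_2 = 365.0/2.228 = 163.8 days.
Leg 3: 20.91 days is already measured aboard the station.
Leg 4: γ = 1/√(1 − 0.600²) = 5/4 = 1.250; τ_4 = 81.62/1.250 = 65.30 days.
Total: 261.9 + 163.8 + 20.91 + 65.30 days.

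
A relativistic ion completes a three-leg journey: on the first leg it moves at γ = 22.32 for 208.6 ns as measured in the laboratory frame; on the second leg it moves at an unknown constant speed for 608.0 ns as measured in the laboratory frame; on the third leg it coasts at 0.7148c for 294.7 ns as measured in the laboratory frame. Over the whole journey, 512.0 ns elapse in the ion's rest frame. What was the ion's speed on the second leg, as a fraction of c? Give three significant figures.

β = 0.873

Leg 1: γ = 22.32; τ_1 = 208.6/22.32 = 9.346 ns.
Leg 2: speed unknown; τ_2 = 608.0/γ_2.
Leg 3: γ = 1/√(1 − 0.7148²) = 1/√0.4891 = 1.430; τ_3 = 294.7/1.430 = 206.1 ns.
Total proper time: 9.346 + τ_2 + 206.1 = 512.0, so τ_2 = 512.0 − 215.4 = 296.6 ns.
γ_2 = 608.0/296.6 = 2.050; β = √(1 − 1/γ²) = √0.7621.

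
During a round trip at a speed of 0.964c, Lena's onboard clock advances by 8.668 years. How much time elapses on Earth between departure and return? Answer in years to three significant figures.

γ = 1/√(1 − 0.964²) = 1/√0.07070 = 3.761
Earth-frame duration is the dilated interval: Δt = γτ = 3.761 × 8.668 years.

Δt = 32.6 years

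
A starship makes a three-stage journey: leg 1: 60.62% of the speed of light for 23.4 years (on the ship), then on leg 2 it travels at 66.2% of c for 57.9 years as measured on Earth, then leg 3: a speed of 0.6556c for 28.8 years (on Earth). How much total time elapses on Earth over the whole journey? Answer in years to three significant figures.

Δt = 116 years

Leg 1: β = 0.6062; γ = 1/√(1 − 0.6062²) = 1/√0.6325 = 1.257; Δt_1 = 1.257 × 23.4 = 29.42 years.
Leg 2: 57.9 years is already measured on Earth.
Leg 3: 28.8 years is already measured on Earth.
Total: 29.42 + 57.90 + 28.80 years.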